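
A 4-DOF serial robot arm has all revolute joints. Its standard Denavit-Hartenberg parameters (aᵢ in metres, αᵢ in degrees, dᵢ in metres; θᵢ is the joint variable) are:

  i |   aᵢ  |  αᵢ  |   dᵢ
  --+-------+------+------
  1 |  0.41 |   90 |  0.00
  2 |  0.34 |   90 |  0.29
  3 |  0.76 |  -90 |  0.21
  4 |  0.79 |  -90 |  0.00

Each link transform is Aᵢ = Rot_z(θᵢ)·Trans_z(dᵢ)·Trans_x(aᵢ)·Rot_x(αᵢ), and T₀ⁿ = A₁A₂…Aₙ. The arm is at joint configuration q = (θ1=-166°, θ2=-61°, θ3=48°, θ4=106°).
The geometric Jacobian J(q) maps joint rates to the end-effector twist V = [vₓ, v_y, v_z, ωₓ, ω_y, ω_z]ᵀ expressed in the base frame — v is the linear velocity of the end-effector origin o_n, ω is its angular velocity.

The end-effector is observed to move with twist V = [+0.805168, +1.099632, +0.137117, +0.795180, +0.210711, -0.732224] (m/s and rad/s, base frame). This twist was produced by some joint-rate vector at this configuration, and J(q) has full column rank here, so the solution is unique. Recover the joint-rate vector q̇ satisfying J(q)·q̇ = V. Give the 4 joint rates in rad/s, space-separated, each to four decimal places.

-0.7640 -0.3720 0.7040 0.5740

o_n = [-1.3623, 0.3745, -0.3484]
J₁: ẑ×o_n = [-0.3745, -1.3623, 0.0000], ω = ẑ
J2: z=[-0.2419, 0.9703, 0.0000] o=[-0.3978, -0.0992, 0.0000] → [-0.3380, -0.0843, 0.8213, -0.2419, 0.9703, 0.0000]
J3: z=[0.8486, 0.2116, -0.4848] o=[-0.6279, 0.1423, -0.2974] → [0.1018, 0.3993, 0.3524, 0.8486, 0.2116, -0.4848]
J4: z=[0.1877, 0.7364, 0.6500] o=[-0.8256, 0.6751, -0.8440] → [0.5604, -0.4419, 0.3389, 0.1877, 0.7364, 0.6500]
q̇ = J⁺·V = [-0.7640, -0.3720, 0.7040, 0.5740]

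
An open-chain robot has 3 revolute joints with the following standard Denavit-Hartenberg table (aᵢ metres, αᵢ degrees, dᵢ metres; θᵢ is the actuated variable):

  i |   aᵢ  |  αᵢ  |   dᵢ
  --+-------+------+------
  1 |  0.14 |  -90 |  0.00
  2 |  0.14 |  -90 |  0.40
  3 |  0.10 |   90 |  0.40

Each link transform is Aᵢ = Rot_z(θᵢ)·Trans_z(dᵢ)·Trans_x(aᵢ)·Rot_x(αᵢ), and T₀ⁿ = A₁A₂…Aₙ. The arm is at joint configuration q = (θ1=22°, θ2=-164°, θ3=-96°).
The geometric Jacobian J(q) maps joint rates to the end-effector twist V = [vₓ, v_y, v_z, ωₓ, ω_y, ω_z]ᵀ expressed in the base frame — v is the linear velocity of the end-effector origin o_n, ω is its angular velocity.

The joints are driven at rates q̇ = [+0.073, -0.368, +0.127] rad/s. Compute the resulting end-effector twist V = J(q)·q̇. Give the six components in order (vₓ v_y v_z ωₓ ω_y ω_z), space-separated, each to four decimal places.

-0.1924 -0.0664 -0.0018 0.1703 -0.3281 0.1951

o_n = [-0.0705, 0.5102, 0.4202]
J₁: ẑ×o_n = [-0.5102, -0.0705, 0.0000], ω = ẑ
J2: z=[-0.3746, 0.9272, 0.0000] o=[0.1298, 0.0524, 0.0000] → [0.3896, 0.1574, 0.0143, -0.3746, 0.9272, 0.0000]
J3: z=[0.2556, 0.1033, 0.9613] o=[-0.1448, 0.3729, 0.0386] → [-0.0926, -0.0261, 0.0274, 0.2556, 0.1033, 0.9613]
V = J·q̇ = [-0.1924, -0.0664, -0.0018, 0.1703, -0.3281, 0.1951]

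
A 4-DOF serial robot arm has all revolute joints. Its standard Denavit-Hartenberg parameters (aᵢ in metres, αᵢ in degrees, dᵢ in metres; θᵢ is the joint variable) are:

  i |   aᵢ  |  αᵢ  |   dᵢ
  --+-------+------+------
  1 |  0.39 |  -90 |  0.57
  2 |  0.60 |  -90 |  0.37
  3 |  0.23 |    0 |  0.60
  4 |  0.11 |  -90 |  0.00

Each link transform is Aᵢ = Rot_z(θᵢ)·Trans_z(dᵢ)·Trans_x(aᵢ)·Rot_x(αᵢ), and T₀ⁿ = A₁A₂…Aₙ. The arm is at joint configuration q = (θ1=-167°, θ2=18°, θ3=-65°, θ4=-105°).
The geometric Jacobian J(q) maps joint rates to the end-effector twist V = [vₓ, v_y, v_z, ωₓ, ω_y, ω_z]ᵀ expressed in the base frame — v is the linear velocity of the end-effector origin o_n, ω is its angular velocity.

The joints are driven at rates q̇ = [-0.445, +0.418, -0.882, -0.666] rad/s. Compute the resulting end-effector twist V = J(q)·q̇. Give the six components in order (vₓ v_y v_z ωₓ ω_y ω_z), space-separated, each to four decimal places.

0.1502 0.4680 -0.0906 -0.3721 -0.5149 1.0272

o_n = [-0.6106, -0.7542, -0.1826]
J₁: ẑ×o_n = [0.7542, -0.6106, 0.0000], ω = ẑ
J2: z=[0.2250, -0.9744, 0.0000] o=[-0.3800, -0.0877, 0.5700] → [0.7333, 0.1693, -0.3746, 0.2250, -0.9744, 0.0000]
J3: z=[0.3011, 0.0695, -0.9511] o=[-0.8528, -0.5766, 0.3846] → [-0.2084, -0.0595, -0.0703, 0.3011, 0.0695, -0.9511]
J4: z=[0.3011, 0.0695, -0.9511] o=[-0.7153, -0.7588, -0.2161] → [0.0067, -0.1096, -0.0059, 0.3011, 0.0695, -0.9511]
V = J·q̇ = [0.1502, 0.4680, -0.0906, -0.3721, -0.5149, 1.0272]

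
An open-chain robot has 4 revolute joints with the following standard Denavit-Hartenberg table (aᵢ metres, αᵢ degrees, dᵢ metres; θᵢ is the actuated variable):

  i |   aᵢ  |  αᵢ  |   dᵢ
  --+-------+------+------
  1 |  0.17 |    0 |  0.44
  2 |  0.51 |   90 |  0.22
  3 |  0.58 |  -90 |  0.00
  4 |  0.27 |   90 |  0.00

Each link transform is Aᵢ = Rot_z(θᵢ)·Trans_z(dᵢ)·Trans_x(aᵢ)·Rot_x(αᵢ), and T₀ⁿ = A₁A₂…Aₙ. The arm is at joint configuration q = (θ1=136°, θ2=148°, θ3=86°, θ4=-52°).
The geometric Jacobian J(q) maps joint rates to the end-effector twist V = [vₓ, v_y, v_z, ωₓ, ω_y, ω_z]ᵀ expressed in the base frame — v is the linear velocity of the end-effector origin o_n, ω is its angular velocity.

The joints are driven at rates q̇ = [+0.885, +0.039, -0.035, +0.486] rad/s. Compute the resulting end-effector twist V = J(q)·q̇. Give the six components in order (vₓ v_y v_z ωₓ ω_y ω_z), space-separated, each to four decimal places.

0.5334 -0.1861 0.1013 -0.0833 0.4789 0.9579

o_n = [-0.1928, -0.4787, 1.4044]
J₁: ẑ×o_n = [0.4787, -0.1928, 0.0000], ω = ẑ
J2: z=[0.0000, 0.0000, 1.0000] o=[-0.1223, 0.1181, 0.4400] → [0.5968, -0.0705, 0.0000, 0.0000, 0.0000, 1.0000]
J3: z=[-0.9703, -0.2419, 0.0000] o=[0.0011, -0.3768, 0.6600] → [-0.1801, 0.7223, 0.0521, -0.9703, -0.2419, 0.0000]
J4: z=[-0.2413, 0.9679, 0.0698] o=[0.0109, -0.4160, 1.2386] → [0.1649, 0.0258, 0.2122, -0.2413, 0.9679, 0.0698]
V = J·q̇ = [0.5334, -0.1861, 0.1013, -0.0833, 0.4789, 0.9579]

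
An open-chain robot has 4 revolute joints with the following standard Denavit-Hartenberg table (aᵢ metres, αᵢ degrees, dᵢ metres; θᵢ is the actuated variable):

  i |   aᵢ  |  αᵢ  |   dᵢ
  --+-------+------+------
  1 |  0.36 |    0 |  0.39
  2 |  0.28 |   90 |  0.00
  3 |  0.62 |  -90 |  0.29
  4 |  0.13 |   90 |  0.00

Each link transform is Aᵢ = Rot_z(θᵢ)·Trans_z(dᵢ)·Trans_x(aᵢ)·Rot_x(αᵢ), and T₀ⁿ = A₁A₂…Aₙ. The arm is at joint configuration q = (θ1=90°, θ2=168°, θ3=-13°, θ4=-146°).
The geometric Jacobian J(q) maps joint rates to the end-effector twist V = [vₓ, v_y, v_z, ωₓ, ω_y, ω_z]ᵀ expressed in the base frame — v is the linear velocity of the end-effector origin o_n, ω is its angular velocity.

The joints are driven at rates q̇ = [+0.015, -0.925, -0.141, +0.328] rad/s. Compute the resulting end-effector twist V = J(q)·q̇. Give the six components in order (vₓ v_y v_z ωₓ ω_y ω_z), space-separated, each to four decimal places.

o_n = [-0.5168, -0.3267, 0.2748]
J₁: ẑ×o_n = [0.3267, -0.5168, 0.0000], ω = ẑ
J2: z=[0.0000, 0.0000, 1.0000] o=[0.0000, 0.3600, 0.3900] → [0.6867, -0.5168, 0.0000, 0.0000, 0.0000, 1.0000]
J3: z=[-0.9781, 0.2079, 0.0000] o=[-0.0582, 0.0861, 0.3900] → [-0.0240, -0.1127, 0.4991, -0.9781, 0.2079, 0.0000]
J4: z=[-0.0468, -0.2200, 0.9744] o=[-0.4675, -0.4445, 0.2505] → [-0.1201, -0.0469, -0.0164, -0.0468, -0.2200, 0.9744]
V = J·q̇ = [-0.6663, 0.4708, -0.0757, 0.1226, -0.1015, -0.5904]

-0.6663 0.4708 -0.0757 0.1226 -0.1015 -0.5904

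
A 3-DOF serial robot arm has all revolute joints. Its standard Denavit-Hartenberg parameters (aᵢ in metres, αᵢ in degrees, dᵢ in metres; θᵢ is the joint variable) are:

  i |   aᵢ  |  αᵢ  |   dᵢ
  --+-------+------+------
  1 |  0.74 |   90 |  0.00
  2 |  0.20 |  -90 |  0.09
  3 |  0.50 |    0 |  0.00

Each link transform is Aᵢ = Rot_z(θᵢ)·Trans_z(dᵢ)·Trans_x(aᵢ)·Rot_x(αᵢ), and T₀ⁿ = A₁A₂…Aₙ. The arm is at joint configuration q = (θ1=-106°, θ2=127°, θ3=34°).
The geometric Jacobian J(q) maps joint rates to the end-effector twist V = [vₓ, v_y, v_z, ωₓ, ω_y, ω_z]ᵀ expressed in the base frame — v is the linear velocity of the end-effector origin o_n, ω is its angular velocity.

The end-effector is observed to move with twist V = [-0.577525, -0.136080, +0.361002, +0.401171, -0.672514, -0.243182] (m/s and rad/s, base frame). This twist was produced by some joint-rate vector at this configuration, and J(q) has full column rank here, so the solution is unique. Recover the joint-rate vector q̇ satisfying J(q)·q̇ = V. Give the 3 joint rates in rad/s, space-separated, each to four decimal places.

-0.6470 -0.5710 -0.6710

o_n = [0.0802, -0.4081, 0.4908]
J₁: ẑ×o_n = [0.4081, 0.0802, -0.0000], ω = ẑ
J2: z=[-0.9613, 0.2756, 0.0000] o=[-0.2040, -0.7113, 0.0000] → [0.1353, 0.4718, -0.3698, -0.9613, 0.2756, 0.0000]
J3: z=[0.2201, 0.7677, -0.6018] o=[-0.2573, -0.5708, 0.1597] → [0.3521, -0.2760, -0.2233, 0.2201, 0.7677, -0.6018]
q̇ = J⁺·V = [-0.6470, -0.5710, -0.6710]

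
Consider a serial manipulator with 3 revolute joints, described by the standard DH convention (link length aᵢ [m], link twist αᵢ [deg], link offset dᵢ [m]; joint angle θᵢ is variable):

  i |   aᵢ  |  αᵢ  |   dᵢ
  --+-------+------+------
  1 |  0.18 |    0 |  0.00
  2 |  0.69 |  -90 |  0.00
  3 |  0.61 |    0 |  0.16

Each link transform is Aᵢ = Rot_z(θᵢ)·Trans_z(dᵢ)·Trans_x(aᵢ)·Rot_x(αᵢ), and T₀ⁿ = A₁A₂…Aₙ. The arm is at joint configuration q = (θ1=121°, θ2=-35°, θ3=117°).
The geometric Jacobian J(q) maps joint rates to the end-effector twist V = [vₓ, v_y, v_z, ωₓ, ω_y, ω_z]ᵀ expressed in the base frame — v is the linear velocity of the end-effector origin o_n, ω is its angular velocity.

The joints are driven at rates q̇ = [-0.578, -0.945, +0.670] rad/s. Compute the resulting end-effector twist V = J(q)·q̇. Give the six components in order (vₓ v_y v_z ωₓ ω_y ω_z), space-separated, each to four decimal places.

0.7083 -0.1105 0.1855 -0.6684 0.0467 -1.5230

o_n = [-0.2235, 0.5775, -0.5435]
J₁: ẑ×o_n = [-0.5775, -0.2235, 0.0000], ω = ẑ
J2: z=[0.0000, 0.0000, 1.0000] o=[-0.0927, 0.1543, 0.0000] → [-0.4232, -0.1308, 0.0000, 0.0000, 0.0000, 1.0000]
J3: z=[-0.9976, 0.0698, 0.0000] o=[-0.0446, 0.8426, 0.0000] → [-0.0379, -0.5422, 0.2769, -0.9976, 0.0698, 0.0000]
V = J·q̇ = [0.7083, -0.1105, 0.1855, -0.6684, 0.0467, -1.5230]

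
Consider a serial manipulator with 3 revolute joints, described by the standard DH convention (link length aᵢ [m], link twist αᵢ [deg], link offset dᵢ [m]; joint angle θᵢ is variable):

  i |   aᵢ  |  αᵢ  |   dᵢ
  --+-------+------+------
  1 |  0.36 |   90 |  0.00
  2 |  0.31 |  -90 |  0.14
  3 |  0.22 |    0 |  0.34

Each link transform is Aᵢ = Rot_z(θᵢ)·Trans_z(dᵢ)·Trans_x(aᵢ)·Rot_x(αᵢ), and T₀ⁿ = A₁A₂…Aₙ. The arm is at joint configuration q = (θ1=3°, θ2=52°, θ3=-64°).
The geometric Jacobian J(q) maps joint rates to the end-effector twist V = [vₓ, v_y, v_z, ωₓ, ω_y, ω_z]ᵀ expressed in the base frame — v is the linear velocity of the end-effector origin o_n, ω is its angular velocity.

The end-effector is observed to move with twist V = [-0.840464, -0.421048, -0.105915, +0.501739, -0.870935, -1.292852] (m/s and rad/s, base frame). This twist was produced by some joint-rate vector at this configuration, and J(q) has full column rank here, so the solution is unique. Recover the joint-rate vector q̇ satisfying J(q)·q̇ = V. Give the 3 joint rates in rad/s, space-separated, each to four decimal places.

o_n = [0.3595, -0.3194, 0.5296]
J₁: ẑ×o_n = [0.3194, 0.3595, -0.0000], ω = ẑ
J2: z=[0.0523, -0.9986, 0.0000] o=[0.3595, 0.0188, 0.0000] → [-0.5289, -0.0277, -0.0177, 0.0523, -0.9986, 0.0000]
J3: z=[-0.7869, -0.0412, 0.6157] o=[0.5574, -0.1110, 0.2443] → [0.1165, 0.1027, 0.1558, -0.7869, -0.0412, 0.6157]
q̇ = J⁺·V = [-0.9370, 0.8960, -0.5780]

-0.9370 0.8960 -0.5780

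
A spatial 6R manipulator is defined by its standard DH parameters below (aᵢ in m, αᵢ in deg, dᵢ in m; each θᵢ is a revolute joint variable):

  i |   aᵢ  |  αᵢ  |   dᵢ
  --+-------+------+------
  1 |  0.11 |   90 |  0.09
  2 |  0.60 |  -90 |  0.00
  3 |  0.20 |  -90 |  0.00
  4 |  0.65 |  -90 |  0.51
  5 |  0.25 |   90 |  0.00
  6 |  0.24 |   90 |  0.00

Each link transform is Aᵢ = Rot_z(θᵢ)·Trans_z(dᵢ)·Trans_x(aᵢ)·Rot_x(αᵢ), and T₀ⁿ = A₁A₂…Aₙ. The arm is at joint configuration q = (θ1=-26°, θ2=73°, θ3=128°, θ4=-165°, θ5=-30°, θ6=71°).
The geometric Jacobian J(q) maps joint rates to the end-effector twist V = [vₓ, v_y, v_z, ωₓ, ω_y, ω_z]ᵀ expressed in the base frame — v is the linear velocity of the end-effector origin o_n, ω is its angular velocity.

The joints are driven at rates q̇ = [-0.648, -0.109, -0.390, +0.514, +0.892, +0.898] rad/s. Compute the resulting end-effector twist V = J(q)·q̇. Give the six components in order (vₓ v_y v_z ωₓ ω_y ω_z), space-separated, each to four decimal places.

-0.6990 1.0325 -0.0659 -0.7517 0.1858 -1.9088

o_n = [-0.5794, -0.7434, 0.6695]
J₁: ẑ×o_n = [0.7434, -0.5794, 0.0000], ω = ẑ
J2: z=[-0.4384, -0.8988, 0.0000] o=[0.0989, -0.0482, 0.0900] → [-0.5209, 0.2540, -0.3049, -0.4384, -0.8988, 0.0000]
J3: z=[-0.8595, 0.4192, 0.2924] o=[0.2565, -0.1251, 0.6638] → [0.1832, -0.2395, 0.8819, -0.8595, 0.4192, 0.2924]
J4: z=[-0.4770, -0.4524, -0.7536] o=[0.2933, 0.0323, 0.5460] → [-0.6404, 0.7165, -0.0248, -0.4770, -0.4524, -0.7536]
J5: z=[-0.7827, 0.6087, 0.1300] o=[-0.2099, -0.6221, 0.5805] → [0.0699, 0.0216, 0.3199, -0.7827, 0.6087, 0.1300]
J6: z=[-0.2131, -0.0658, -0.9748] o=[-0.3561, -0.8198, 0.6259] → [0.0715, 0.2270, -0.0310, -0.2131, -0.0658, -0.9748]
V = J·q̇ = [-0.6990, 1.0325, -0.0659, -0.7517, 0.1858, -1.9088]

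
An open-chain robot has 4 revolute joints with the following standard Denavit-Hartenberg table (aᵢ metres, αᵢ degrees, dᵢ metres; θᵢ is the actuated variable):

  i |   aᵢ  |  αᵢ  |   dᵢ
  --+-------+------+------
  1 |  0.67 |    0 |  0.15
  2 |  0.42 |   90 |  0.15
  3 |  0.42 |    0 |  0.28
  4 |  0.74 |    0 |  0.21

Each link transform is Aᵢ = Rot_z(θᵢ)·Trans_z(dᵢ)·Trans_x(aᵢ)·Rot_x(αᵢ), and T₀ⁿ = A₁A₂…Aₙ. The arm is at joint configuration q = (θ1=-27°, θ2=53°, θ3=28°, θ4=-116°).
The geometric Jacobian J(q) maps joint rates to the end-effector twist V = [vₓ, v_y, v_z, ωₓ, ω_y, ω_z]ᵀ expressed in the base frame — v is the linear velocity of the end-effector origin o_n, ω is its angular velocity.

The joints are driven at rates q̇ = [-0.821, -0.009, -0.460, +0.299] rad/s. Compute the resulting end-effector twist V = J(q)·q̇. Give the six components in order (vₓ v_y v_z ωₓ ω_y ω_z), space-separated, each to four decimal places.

o_n = [1.5458, -0.3866, -0.2424]
J₁: ẑ×o_n = [0.3866, 1.5458, -0.0000], ω = ẑ
J2: z=[0.0000, 0.0000, 1.0000] o=[0.5970, -0.3042, 0.1500] → [0.0824, 0.9488, -0.0000, 0.0000, 0.0000, 1.0000]
J3: z=[0.4384, -0.8988, 0.0000] o=[0.9745, -0.1201, 0.3000] → [0.4875, 0.2378, 0.3967, 0.4384, -0.8988, 0.0000]
J4: z=[0.4384, -0.8988, 0.0000] o=[1.4305, -0.2092, 0.4972] → [0.6647, 0.3242, 0.0258, 0.4384, -0.8988, 0.0000]
V = J·q̇ = [-0.3436, -1.2901, -0.1747, -0.0706, 0.1447, -0.8300]

-0.3436 -1.2901 -0.1747 -0.0706 0.1447 -0.8300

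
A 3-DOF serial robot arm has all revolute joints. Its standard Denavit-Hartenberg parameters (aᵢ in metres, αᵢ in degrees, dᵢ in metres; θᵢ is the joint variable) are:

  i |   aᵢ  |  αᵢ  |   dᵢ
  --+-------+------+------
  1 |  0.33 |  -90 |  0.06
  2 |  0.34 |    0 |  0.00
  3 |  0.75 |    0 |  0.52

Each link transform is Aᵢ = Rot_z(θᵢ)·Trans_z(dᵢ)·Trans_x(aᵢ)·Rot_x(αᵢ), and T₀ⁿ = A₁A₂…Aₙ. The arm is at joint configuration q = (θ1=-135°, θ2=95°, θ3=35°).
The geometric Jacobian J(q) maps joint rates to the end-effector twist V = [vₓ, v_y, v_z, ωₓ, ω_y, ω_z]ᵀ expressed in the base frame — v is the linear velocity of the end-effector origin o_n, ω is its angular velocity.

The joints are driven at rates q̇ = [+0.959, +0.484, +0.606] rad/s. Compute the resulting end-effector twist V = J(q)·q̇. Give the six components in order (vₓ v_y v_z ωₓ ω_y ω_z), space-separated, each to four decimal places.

0.7881 1.0346 0.5398 0.7707 -0.7707 0.9590

o_n = [0.4962, -0.2392, -0.8532]
J₁: ẑ×o_n = [0.2392, 0.4962, -0.0000], ω = ẑ
J2: z=[0.7071, -0.7071, 0.0000] o=[-0.2333, -0.2333, 0.0600] → [0.6458, 0.6458, 0.5117, 0.7071, -0.7071, 0.0000]
J3: z=[0.7071, -0.7071, 0.0000] o=[-0.2124, -0.2124, -0.2787] → [0.4063, 0.4063, 0.4821, 0.7071, -0.7071, 0.0000]
V = J·q̇ = [0.7881, 1.0346, 0.5398, 0.7707, -0.7707, 0.9590]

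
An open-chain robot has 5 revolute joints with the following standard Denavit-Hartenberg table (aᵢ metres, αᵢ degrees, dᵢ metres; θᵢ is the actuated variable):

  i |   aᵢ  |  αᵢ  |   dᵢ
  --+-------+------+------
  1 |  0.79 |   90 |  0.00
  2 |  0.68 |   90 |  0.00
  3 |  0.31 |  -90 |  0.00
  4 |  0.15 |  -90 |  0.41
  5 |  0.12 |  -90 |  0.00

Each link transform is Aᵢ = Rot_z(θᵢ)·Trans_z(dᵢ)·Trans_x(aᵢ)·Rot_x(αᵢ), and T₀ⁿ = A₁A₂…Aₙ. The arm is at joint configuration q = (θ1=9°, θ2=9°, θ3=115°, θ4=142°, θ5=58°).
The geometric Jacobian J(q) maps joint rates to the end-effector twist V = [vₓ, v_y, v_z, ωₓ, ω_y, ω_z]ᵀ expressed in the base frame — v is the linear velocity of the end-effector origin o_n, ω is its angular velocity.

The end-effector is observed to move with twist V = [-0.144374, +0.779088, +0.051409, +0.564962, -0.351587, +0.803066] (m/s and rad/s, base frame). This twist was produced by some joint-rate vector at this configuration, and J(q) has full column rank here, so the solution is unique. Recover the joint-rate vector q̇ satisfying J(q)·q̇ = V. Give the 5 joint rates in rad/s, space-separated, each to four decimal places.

o_n = [1.0921, 0.1748, 0.1832]
J₁: ẑ×o_n = [-0.1748, 1.0921, 0.0000], ω = ẑ
J2: z=[0.1564, -0.9877, 0.0000] o=[0.7803, 0.1236, 0.0000] → [-0.1809, -0.0287, 0.3160, 0.1564, -0.9877, 0.0000]
J3: z=[0.1545, 0.0245, -0.9877] o=[1.4436, 0.2286, 0.1064] → [-0.0513, 0.3353, 0.0003, 0.1545, 0.0245, -0.9877]
J4: z=[-0.9502, 0.2774, -0.1418] o=[1.3598, -0.0691, 0.0859] → [0.0616, 0.1304, -0.1575, -0.9502, 0.2774, -0.1418]
J5: z=[0.2883, 0.6106, -0.7376] o=[0.9879, 0.1559, 0.1268] → [0.0484, -0.0931, -0.0582, 0.2883, 0.6106, -0.7376]
q̇ = J⁺·V = [0.5580, -0.4280, 0.5490, -0.8500, -0.9040]

0.5580 -0.4280 0.5490 -0.8500 -0.9040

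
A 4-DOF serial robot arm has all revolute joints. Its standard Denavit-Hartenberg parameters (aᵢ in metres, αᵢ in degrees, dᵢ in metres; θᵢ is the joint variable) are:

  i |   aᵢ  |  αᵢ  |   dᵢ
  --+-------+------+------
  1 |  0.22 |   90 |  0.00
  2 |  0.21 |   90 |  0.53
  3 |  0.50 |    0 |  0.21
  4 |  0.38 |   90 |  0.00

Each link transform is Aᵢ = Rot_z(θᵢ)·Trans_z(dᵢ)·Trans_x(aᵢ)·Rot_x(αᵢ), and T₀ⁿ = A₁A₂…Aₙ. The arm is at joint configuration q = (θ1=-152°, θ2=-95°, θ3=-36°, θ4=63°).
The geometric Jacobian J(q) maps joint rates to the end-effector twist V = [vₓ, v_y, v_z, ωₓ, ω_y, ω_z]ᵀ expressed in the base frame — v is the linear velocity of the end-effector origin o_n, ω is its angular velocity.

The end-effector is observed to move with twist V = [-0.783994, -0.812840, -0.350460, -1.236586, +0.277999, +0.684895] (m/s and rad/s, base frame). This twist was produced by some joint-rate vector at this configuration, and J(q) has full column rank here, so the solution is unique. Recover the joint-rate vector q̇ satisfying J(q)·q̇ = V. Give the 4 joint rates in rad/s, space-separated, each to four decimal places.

0.7690 0.8260 -0.1940 -0.7710

o_n = [-0.1280, 0.3947, -0.9312]
J₁: ẑ×o_n = [-0.3947, -0.1280, 0.0000], ω = ẑ
J2: z=[-0.4695, 0.8829, 0.0000] o=[-0.1942, -0.1033, 0.0000] → [-0.8222, -0.4372, -0.2923, -0.4695, 0.8829, 0.0000]
J3: z=[0.8796, 0.4677, 0.0872] o=[-0.4269, 0.3733, -0.2092] → [-0.3395, 0.6611, -0.1209, 0.8796, 0.4677, 0.0872]
J4: z=[0.8796, 0.4677, 0.0872] o=[-0.0731, 0.2285, -0.5939] → [-0.1722, 0.2919, 0.1719, 0.8796, 0.4677, 0.0872]
q̇ = J⁺·V = [0.7690, 0.8260, -0.1940, -0.7710]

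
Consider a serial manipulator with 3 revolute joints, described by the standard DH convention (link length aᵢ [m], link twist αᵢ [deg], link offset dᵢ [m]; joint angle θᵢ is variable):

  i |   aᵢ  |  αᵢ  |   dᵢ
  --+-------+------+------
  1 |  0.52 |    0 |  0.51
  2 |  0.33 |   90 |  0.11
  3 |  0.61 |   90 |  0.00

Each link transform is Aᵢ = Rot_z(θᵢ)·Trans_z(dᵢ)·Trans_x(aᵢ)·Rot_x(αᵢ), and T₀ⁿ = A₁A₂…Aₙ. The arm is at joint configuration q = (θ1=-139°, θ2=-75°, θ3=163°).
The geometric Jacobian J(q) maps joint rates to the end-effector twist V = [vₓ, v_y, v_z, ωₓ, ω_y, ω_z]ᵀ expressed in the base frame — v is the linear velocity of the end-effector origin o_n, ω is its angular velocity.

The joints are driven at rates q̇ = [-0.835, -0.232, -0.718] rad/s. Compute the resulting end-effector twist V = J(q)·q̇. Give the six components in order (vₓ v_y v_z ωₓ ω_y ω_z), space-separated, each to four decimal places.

-0.5422 0.1752 0.4188 -0.4015 -0.5952 -1.0670

o_n = [-0.1824, -0.4828, 0.7983]
J₁: ẑ×o_n = [0.4828, -0.1824, 0.0000], ω = ẑ
J2: z=[0.0000, 0.0000, 1.0000] o=[-0.3924, -0.3412, 0.5100] → [0.1417, 0.2100, -0.0000, 0.0000, 0.0000, 1.0000]
J3: z=[0.5592, 0.8290, 0.0000] o=[-0.6660, -0.1566, 0.6200] → [0.1479, -0.0997, -0.5833, 0.5592, 0.8290, 0.0000]
V = J·q̇ = [-0.5422, 0.1752, 0.4188, -0.4015, -0.5952, -1.0670]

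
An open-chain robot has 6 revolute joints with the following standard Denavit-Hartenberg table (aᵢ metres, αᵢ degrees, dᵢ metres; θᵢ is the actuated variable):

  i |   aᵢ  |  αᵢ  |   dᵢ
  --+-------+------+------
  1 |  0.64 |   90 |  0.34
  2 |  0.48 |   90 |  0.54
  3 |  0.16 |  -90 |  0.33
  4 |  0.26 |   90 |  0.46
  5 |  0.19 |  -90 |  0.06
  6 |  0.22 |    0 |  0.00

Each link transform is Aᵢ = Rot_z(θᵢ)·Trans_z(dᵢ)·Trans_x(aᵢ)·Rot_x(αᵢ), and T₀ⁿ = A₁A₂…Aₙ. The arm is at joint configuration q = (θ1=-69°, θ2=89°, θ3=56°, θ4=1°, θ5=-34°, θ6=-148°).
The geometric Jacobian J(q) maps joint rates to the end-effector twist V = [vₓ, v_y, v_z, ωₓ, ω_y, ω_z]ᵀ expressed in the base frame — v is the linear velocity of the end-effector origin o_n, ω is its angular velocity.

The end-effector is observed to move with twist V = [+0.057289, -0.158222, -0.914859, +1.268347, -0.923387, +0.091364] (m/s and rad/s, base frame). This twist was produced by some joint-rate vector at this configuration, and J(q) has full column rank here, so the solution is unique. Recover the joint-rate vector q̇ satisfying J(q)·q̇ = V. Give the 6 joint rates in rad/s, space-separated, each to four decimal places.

o_n = [-0.6616, -1.4834, 0.6696]
J₁: ẑ×o_n = [1.4834, -0.6616, 0.0000], ω = ẑ
J2: z=[-0.9336, -0.3584, 0.0000] o=[0.2294, -0.5975, 0.3400] → [-0.1181, 0.3077, 0.5078, -0.9336, -0.3584, 0.0000]
J3: z=[0.3583, -0.9334, -0.0175] o=[-0.2718, -0.7988, 0.8199] → [0.1284, 0.0607, -0.6091, 0.3583, -0.9334, -0.0175]
J4: z=[-0.5272, -0.1869, -0.8289] o=[-0.2768, -1.1559, 0.9036] → [-0.2278, 0.1955, 0.1008, -0.5272, -0.1869, -0.8289]
J5: z=[0.3448, -0.9386, -0.0077] o=[-0.7213, -1.3172, 0.6678] → [-0.0030, -0.0011, -0.0013, 0.3448, -0.9386, -0.0077]
J6: z=[-0.8714, -0.3170, -0.3744] o=[-0.7669, -1.3993, 0.8435] → [0.0236, -0.1910, 0.1067, -0.8714, -0.3170, -0.3744]
q̇ = J⁺·V = [-0.1450, -0.7340, 0.8450, -0.3380, 0.4680, 0.0680]

-0.1450 -0.7340 0.8450 -0.3380 0.4680 0.0680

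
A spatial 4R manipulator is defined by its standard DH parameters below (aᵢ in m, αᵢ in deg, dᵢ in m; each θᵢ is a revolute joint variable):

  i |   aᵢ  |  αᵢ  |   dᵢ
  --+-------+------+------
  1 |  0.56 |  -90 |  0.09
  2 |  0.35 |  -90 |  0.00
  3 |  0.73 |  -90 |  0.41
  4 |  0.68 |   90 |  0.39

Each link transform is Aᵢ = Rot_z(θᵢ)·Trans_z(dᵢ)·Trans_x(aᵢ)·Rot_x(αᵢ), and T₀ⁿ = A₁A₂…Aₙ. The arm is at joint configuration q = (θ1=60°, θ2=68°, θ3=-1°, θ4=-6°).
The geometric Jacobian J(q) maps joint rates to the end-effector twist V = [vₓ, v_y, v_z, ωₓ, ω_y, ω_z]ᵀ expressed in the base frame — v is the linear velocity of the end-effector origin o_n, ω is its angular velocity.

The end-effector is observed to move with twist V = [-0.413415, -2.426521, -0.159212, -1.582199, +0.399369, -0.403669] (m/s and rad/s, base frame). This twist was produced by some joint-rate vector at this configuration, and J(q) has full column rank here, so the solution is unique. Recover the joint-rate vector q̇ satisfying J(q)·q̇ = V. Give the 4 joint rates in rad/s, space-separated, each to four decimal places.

-0.2350 0.9740 0.4760 -0.5960

o_n = [0.7036, 0.4879, -1.7247]
J₁: ẑ×o_n = [-0.4879, 0.7036, 0.0000], ω = ẑ
J2: z=[-0.8660, 0.5000, 0.0000] o=[0.2800, 0.4850, 0.0900] → [-0.9074, -1.5716, -0.2143, -0.8660, 0.5000, 0.0000]
J3: z=[-0.4636, -0.8030, -0.3746] o=[0.3456, 0.5985, -0.2345] → [1.1551, -0.8250, 0.3388, -0.4636, -0.8030, -0.3746]
J4: z=[0.8692, -0.4943, -0.0162] o=[0.2812, 0.5125, -1.0648] → [0.3258, 0.5667, 0.1874, 0.8692, -0.4943, -0.0162]
q̇ = J⁺·V = [-0.2350, 0.9740, 0.4760, -0.5960]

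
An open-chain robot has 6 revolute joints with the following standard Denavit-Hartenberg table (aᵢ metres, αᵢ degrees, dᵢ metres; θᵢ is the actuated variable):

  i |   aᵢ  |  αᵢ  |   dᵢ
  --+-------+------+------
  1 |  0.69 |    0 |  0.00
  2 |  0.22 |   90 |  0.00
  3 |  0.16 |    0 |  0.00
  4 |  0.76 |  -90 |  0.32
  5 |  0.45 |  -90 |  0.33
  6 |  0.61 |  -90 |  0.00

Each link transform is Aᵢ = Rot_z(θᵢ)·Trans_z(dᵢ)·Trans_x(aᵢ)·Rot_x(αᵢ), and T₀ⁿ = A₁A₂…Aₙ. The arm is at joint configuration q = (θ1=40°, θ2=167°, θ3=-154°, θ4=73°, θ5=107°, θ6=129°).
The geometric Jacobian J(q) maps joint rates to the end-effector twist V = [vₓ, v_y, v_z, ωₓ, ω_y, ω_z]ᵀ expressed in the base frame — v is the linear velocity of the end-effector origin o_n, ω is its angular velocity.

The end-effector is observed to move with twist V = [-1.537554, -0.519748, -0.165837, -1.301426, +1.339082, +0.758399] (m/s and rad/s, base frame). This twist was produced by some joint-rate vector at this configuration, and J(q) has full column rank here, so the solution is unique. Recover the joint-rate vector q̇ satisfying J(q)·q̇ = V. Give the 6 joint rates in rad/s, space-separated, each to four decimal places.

o_n = [0.3676, 0.6497, -0.8242]
J₁: ẑ×o_n = [-0.6497, 0.3676, 0.0000], ω = ẑ
J2: z=[0.0000, 0.0000, 1.0000] o=[0.5286, 0.4435, 0.0000] → [-0.2062, -0.1609, 0.0000, 0.0000, 0.0000, 1.0000]
J3: z=[-0.4540, 0.8910, 0.0000] o=[0.3325, 0.3436, 0.0000] → [-0.7344, -0.3742, -0.1702, -0.4540, 0.8910, 0.0000]
J4: z=[-0.4540, 0.8910, 0.0000] o=[0.4607, 0.4089, -0.0701] → [-0.6719, -0.3423, -0.0264, -0.4540, 0.8910, 0.0000]
J5: z=[-0.8800, -0.4484, 0.1564] o=[0.2095, 0.6401, -0.8208] → [0.0000, 0.0217, 0.0624, -0.8800, -0.4484, 0.1564]
J6: z=[0.0006, 0.3284, 0.9445] o=[0.1328, 0.1180, -0.6392] → [-0.5630, 0.2220, -0.0768, 0.0006, 0.3284, 0.9445]
q̇ = J⁺·V = [0.2420, 0.2470, 0.9900, 0.7390, 0.5870, 0.1880]

0.2420 0.2470 0.9900 0.7390 0.5870 0.1880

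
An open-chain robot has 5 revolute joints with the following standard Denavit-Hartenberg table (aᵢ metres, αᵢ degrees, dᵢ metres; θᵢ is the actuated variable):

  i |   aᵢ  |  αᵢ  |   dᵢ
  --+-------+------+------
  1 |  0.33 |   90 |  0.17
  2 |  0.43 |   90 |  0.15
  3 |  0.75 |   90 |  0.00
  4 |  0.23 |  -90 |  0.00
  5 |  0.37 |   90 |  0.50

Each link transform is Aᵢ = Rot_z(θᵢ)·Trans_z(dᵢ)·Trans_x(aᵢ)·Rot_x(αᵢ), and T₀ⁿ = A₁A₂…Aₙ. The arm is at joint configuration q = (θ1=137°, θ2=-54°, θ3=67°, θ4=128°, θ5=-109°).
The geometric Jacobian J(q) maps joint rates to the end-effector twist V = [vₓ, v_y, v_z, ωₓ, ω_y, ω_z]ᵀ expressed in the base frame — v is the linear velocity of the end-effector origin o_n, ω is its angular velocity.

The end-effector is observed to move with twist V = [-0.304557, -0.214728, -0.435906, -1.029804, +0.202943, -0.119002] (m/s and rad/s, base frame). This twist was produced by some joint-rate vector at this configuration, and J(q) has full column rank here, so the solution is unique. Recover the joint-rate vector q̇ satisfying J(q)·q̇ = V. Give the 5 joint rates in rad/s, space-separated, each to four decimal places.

o_n = [-0.5539, 0.8979, -0.3994]
J₁: ẑ×o_n = [-0.8979, -0.5539, 0.0000], ω = ẑ
J2: z=[0.6820, 0.7314, 0.0000] o=[-0.2413, 0.2251, 0.1700] → [-0.4164, 0.3883, 0.6875, 0.6820, 0.7314, 0.0000]
J3: z=[0.5917, -0.5517, -0.5878] o=[-0.3239, 0.5071, -0.1779] → [0.3519, 0.2663, 0.1043, 0.5917, -0.5517, -0.5878]
J4: z=[-0.6622, 0.0832, -0.7447] o=[0.0210, 1.1295, -0.4150] → [-0.1712, 0.4384, 0.2012, -0.6622, 0.0832, -0.7447]
J5: z=[-0.7266, -0.3142, 0.6110] o=[0.0631, 0.9120, -0.4767] → [-0.0157, -0.3208, -0.1837, -0.7266, -0.3142, 0.6110]
q̇ = J⁺·V = [0.2530, -0.8800, -0.9890, 0.6320, -0.7900]

0.2530 -0.8800 -0.9890 0.6320 -0.7900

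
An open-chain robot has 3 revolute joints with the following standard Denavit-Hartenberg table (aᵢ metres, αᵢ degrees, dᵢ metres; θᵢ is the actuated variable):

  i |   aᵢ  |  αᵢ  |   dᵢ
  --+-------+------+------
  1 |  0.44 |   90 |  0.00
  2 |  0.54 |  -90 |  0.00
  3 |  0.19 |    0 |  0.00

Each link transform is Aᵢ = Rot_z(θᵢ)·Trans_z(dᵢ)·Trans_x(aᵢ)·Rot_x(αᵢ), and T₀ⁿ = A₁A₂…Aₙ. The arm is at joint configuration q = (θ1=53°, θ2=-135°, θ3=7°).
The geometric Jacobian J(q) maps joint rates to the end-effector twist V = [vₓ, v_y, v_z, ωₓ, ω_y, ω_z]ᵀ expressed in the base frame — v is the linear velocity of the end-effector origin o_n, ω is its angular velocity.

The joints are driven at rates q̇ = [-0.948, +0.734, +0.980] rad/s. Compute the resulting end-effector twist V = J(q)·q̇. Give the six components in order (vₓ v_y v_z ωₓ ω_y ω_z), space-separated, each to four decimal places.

o_n = [-0.0637, -0.0461, -0.5152]
J₁: ẑ×o_n = [0.0461, -0.0637, 0.0000], ω = ẑ
J2: z=[0.7986, -0.6018, 0.0000] o=[0.2648, 0.3514, 0.0000] → [0.3100, 0.4114, -0.5152, 0.7986, -0.6018, 0.0000]
J3: z=[0.4255, 0.5647, -0.7071] o=[0.0350, 0.0465, -0.3818] → [-0.1408, 0.1266, 0.0164, 0.4255, 0.5647, -0.7071]
V = J·q̇ = [0.0459, 0.4865, -0.3621, 1.0032, 0.1117, -1.6410]

0.0459 0.4865 -0.3621 1.0032 0.1117 -1.6410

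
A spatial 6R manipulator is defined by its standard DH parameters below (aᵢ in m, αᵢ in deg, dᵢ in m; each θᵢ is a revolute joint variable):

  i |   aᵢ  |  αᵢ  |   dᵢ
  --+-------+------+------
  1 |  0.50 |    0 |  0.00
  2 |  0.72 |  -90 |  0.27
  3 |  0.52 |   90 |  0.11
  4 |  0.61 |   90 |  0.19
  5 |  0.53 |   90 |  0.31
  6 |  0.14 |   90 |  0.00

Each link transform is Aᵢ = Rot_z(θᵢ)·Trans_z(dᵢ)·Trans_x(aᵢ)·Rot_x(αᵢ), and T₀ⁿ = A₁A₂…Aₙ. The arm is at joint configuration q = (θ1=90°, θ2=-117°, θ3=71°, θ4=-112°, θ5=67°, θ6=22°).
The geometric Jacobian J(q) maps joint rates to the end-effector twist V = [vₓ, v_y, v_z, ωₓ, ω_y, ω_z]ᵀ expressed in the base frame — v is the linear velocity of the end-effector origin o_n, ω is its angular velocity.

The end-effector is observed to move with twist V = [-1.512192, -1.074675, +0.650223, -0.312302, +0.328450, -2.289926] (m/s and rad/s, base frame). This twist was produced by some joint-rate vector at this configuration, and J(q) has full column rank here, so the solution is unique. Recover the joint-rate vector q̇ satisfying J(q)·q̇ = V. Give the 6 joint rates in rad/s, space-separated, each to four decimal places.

-0.6690 -0.7660 -0.0960 -0.8860 -0.5280 -0.5210

o_n = [1.0186, -0.6462, 0.6630]
J₁: ẑ×o_n = [0.6462, 1.0186, -0.0000], ω = ẑ
J2: z=[0.0000, 0.0000, 1.0000] o=[0.0000, 0.5000, 0.0000] → [1.1462, 1.0186, -0.0000, 0.0000, 0.0000, 1.0000]
J3: z=[0.4540, 0.8910, 0.0000] o=[0.6415, 0.1731, 0.2700] → [0.3502, -0.1784, -0.7080, 0.4540, 0.8910, 0.0000]
J4: z=[0.8425, -0.4293, 0.3256] o=[0.8423, 0.1943, -0.2217] → [-0.1061, -0.6879, -0.6324, 0.8425, -0.4293, 0.3256]
J5: z=[-0.0989, 0.4708, 0.8767] o=[0.6793, -0.3574, 0.0562] → [0.5388, 0.3575, -0.1312, -0.0989, 0.4708, 0.8767]
J6: z=[-0.8167, -0.5418, 0.1988] o=[0.9500, -0.5805, 0.5602] → [-0.0427, 0.0976, 0.0908, -0.8167, -0.5418, 0.1988]
q̇ = J⁺·V = [-0.6690, -0.7660, -0.0960, -0.8860, -0.5280, -0.5210]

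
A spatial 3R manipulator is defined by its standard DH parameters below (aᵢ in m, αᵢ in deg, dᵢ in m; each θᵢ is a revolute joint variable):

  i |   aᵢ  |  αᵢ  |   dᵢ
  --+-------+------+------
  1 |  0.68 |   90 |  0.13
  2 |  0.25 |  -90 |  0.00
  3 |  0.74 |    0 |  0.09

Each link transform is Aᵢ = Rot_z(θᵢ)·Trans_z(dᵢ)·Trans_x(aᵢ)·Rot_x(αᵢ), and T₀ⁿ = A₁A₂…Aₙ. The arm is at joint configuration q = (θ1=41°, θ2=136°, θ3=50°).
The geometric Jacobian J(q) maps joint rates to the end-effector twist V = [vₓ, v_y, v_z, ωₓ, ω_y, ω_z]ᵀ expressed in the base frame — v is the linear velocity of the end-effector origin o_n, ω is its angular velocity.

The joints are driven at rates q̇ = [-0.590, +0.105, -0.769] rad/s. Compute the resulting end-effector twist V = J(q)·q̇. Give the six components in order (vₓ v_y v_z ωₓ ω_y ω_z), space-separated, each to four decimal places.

0.2579 -0.3351 0.2414 0.4720 0.2712 -0.0368

o_n = [-0.2998, 0.4905, 0.5693]
J₁: ẑ×o_n = [-0.4905, -0.2998, 0.0000], ω = ẑ
J2: z=[0.6561, -0.7547, 0.0000] o=[0.5132, 0.4461, 0.1300] → [-0.3316, -0.2882, -0.5845, 0.6561, -0.7547, 0.0000]
J3: z=[-0.5243, -0.4557, -0.7193] o=[0.3775, 0.3281, 0.3037] → [-0.0043, 0.6265, -0.3938, -0.5243, -0.4557, -0.7193]
V = J·q̇ = [0.2579, -0.3351, 0.2414, 0.4720, 0.2712, -0.0368]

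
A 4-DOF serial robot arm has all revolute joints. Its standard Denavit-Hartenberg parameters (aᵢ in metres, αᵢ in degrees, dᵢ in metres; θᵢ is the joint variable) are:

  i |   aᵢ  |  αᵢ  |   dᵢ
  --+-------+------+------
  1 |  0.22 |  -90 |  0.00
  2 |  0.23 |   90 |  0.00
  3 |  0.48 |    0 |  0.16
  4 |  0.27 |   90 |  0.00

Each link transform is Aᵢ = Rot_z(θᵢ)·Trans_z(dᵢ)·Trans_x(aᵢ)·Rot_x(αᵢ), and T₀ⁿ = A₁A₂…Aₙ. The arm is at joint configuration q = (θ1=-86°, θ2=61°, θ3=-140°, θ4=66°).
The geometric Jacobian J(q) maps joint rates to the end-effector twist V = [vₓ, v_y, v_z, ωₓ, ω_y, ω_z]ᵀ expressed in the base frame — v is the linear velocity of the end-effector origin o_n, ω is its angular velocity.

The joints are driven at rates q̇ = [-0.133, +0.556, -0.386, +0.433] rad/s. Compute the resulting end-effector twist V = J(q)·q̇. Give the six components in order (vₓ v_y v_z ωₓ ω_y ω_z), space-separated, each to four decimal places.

0.0977 0.0604 0.0327 0.5575 -0.0022 -0.1102

o_n = [-0.5437, -0.3681, 0.1329]
J₁: ẑ×o_n = [0.3681, -0.5437, 0.0000], ω = ẑ
J2: z=[0.9976, 0.0698, 0.0000] o=[0.0153, -0.2195, 0.0000] → [0.0093, -0.1326, -0.1093, 0.9976, 0.0698, 0.0000]
J3: z=[0.0610, -0.8725, 0.4848] o=[0.0231, -0.3307, -0.2012] → [-0.2734, -0.2952, -0.4969, 0.0610, -0.8725, 0.4848]
J4: z=[0.0610, -0.8725, 0.4848] o=[-0.2873, -0.3140, 0.1980] → [0.0830, -0.1203, -0.2270, 0.0610, -0.8725, 0.4848]
V = J·q̇ = [0.0977, 0.0604, 0.0327, 0.5575, -0.0022, -0.1102]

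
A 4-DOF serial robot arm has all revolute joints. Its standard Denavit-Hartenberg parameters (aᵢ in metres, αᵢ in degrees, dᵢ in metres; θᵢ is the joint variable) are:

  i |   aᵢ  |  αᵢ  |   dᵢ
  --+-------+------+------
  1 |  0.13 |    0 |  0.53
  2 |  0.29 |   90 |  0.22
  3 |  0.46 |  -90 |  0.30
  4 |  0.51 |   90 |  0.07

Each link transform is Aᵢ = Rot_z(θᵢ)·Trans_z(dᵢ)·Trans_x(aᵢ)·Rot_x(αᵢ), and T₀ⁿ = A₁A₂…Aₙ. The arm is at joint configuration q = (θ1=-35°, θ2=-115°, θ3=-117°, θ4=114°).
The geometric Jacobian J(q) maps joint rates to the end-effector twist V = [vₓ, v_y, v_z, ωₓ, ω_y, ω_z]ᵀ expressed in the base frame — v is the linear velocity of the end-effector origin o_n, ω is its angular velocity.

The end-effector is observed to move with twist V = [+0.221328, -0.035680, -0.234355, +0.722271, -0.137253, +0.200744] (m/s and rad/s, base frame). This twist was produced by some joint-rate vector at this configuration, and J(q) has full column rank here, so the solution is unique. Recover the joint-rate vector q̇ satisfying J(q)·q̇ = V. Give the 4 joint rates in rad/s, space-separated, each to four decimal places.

o_n = [-0.0164, -0.3371, 0.4932]
J₁: ẑ×o_n = [0.3371, -0.0164, 0.0000], ω = ẑ
J2: z=[0.0000, 0.0000, 1.0000] o=[0.1065, -0.0746, 0.5300] → [0.2625, -0.1229, 0.0000, 0.0000, 0.0000, 1.0000]
J3: z=[-0.5000, 0.8660, 0.0000] o=[-0.1447, -0.2196, 0.7500] → [-0.2224, -0.1284, -0.0523, -0.5000, 0.8660, 0.0000]
J4: z=[-0.7716, -0.4455, -0.4540] o=[-0.1138, 0.1447, 0.3401] → [-0.2869, 0.0739, 0.4151, -0.7716, -0.4455, -0.4540]
q̇ = J⁺·V = [-0.5760, 0.4930, -0.4800, -0.6250]

-0.5760 0.4930 -0.4800 -0.6250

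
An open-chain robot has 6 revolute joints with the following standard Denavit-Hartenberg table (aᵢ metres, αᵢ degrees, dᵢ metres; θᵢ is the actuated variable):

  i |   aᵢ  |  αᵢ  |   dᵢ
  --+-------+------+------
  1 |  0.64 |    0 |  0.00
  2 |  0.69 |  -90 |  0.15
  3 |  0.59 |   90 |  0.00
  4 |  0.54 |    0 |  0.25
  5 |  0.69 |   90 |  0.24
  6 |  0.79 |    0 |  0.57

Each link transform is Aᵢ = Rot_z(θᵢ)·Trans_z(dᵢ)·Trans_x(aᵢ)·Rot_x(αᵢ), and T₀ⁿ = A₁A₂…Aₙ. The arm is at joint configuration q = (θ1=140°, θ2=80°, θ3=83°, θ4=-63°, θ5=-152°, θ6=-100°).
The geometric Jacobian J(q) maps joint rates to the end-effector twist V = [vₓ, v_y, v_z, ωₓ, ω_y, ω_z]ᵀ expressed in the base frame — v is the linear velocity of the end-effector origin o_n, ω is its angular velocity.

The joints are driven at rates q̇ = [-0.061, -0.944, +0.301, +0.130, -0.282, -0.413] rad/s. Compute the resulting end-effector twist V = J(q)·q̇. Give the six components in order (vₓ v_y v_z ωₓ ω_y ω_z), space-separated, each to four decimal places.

o_n = [-0.6714, -0.1360, -0.5891]
J₁: ẑ×o_n = [0.1360, -0.6714, 0.0000], ω = ẑ
J2: z=[0.0000, 0.0000, 1.0000] o=[-0.4903, 0.4114, 0.0000] → [0.5473, -0.1811, 0.0000, 0.0000, 0.0000, 1.0000]
J3: z=[0.6428, -0.7660, 0.0000] o=[-1.0188, -0.0321, 0.1500] → [0.5662, 0.4751, 0.1994, 0.6428, -0.7660, 0.0000]
J4: z=[-0.7603, -0.6380, 0.1219] o=[-1.0739, -0.0784, -0.4356] → [0.1049, -0.0676, 0.3006, -0.7603, -0.6380, 0.1219]
J5: z=[-0.7603, -0.6380, 0.1219] o=[-1.5962, 0.1115, -0.6485] → [-0.0077, 0.1579, 0.7782, -0.7603, -0.6380, 0.1219]
J6: z=[0.4730, -0.6724, -0.5693] o=[-1.4715, -0.3005, -0.0582] → [0.4506, -0.2044, 0.6158, 0.4730, -0.6724, -0.5693]
V = J·q̇ = [-0.5249, 0.3860, -0.3747, 0.1137, 0.1441, -0.7884]

-0.5249 0.3860 -0.3747 0.1137 0.1441 -0.7884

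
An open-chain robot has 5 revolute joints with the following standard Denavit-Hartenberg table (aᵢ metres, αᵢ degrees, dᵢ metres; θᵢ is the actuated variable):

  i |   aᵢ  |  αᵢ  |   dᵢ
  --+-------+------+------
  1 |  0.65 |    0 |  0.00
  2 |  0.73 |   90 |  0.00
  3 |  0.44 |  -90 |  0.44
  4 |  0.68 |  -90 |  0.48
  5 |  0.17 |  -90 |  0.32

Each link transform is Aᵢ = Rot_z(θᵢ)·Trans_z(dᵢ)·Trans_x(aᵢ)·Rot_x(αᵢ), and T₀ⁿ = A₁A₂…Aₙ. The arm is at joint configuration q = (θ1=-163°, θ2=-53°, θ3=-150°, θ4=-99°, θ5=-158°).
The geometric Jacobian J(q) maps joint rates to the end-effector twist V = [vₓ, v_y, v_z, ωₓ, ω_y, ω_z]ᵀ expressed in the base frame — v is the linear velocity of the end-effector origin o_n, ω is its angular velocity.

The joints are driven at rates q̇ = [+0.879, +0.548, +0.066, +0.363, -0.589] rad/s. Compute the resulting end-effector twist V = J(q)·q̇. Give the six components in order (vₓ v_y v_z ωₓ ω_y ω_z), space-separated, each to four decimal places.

o_n = [-0.3683, 0.8694, -0.8080]
J₁: ẑ×o_n = [-0.8694, -0.3683, 0.0000], ω = ẑ
J2: z=[0.0000, 0.0000, 1.0000] o=[-0.6216, -0.1900, 0.0000] → [-1.0595, 0.2533, 0.0000, 0.0000, 0.0000, 1.0000]
J3: z=[0.5878, 0.8090, 0.0000] o=[-1.2122, 0.2390, 0.0000] → [-0.6537, 0.4749, -0.3122, 0.5878, 0.8090, 0.0000]
J4: z=[-0.4045, 0.2939, -0.8660] o=[-0.6453, 0.3710, -0.2200] → [0.2588, -0.4777, -0.2830, -0.4045, 0.2939, -0.8660]
J5: z=[0.7840, -0.3762, -0.4938] o=[-0.5192, 1.1096, -0.5825] → [-0.0338, 0.1023, -0.1315, 0.7840, -0.3762, -0.4938]
V = J·q̇ = [-1.2741, -0.3873, -0.0459, -0.5698, 0.3817, 1.4035]

-1.2741 -0.3873 -0.0459 -0.5698 0.3817 1.4035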